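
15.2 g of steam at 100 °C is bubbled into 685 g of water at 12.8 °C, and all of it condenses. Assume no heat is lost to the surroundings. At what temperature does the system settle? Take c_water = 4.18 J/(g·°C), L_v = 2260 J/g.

T_f ≈ 26.4 °C

Sum of m c ΔT and latent-heat terms is zero:
latent heat released on condensation: 15.2×2260 = 34352; condensate cools 100→T: 15.2×4.18×(T − 100) = 63.54(T − 100); original water: 2863.3(T − 12.8)
2926.8 T = 34352 + 6353.6 + 36650 = 77356
T ≈ 26.43 °C (< 100 °C, so full condensation is consistent).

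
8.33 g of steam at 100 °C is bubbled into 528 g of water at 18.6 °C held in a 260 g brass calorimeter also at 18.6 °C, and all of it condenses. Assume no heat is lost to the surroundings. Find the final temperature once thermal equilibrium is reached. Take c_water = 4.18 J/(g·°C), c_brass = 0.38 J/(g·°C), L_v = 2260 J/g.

T_f ≈ 27.9 °C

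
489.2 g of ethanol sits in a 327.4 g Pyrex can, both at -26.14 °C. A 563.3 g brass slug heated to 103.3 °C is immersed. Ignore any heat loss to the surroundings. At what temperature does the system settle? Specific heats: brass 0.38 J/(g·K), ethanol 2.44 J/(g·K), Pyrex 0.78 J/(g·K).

Heat gained plus heat lost sum to zero:
563.3·0.38·(T − 103.3) + 489.2·2.44·(T − (-26.14)) + 327.4·0.78·(T − (-26.14)) = 0
(214.05 + 1193.6 + 255.37) T = 214.05·103.3 + 1193.6·(-26.14) + 255.37·(-26.14)
T = -15766/1663.1 ≈ -9.48 °C

T_f ≈ -9.5 °C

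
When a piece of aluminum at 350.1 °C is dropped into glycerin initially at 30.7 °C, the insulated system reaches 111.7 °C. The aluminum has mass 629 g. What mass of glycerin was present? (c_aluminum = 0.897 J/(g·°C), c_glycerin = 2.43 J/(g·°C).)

m ≈ 683 g

|Q_aluminum| = |Q_glycerin|:
629·0.897·(350.1 − 111.7) = m·2.43·(111.7 − 30.7)
196.83 m = 134508  ⇒  m ≈ 683.4 g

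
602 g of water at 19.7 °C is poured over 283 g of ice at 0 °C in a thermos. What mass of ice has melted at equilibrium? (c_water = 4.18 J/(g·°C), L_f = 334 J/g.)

m_melted ≈ 148 g

Heat available from the water dropping to 0 °C: 602·4.18·19.7 = 49572 J.
To melt every bit of ice: 283·334 = 94522 J.
That's not enough to melt it all — equilibrium is at 0 °C with ice remaining.
m_melted·334 = 49572  ⇒  m_melted ≈ 148.4 g.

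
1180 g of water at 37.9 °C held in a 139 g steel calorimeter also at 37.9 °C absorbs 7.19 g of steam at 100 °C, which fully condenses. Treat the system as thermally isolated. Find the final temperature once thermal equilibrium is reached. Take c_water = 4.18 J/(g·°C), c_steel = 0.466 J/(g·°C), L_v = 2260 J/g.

T_f ≈ 41.5 °C

Net heat exchanged in the isolated system is zero:
steam→water at 100 °C releases m L_v = 7.19×2260 = 16249
  condensed water 100 °C→T: 30.05(T − 100)
  water warms: 1180×4.18×(T − 37.9) = 4932.4(T − 37.9)
  cup: 64.77(T − 37.9)
5027.2 T = 16249 + 3005.4 + 189393 = 208648
T ≈ 41.50 °C, under the boiling point, so the assumption holds.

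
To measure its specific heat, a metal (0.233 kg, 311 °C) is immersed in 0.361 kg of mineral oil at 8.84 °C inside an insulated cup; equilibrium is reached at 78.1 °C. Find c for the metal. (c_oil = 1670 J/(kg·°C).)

c ≈ 769 J/(kg·°C)

Energy conservation, ΣQ = 0:
0.233×c×(78.1 − 311) + 0.361×1670×(78.1 − 8.84) = 0
-54.27 c = -41755
c = -41755/-54.27 ≈ 769.5 J/(kg·°C)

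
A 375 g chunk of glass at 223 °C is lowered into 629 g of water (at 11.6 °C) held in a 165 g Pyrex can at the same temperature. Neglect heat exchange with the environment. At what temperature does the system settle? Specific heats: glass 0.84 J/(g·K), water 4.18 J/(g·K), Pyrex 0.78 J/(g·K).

T_f ≈ 33.3 °C

Heat gained plus heat lost sum to zero:
375·0.84·(T − 223) + 629·4.18·(T − 11.6) + 165·0.78·(T − 11.6) = 0
315(T − 223) + 2629.2(T − 11.6) + 128.7(T − 11.6) = 0
3072.9 T = 102237
T = 102237 / 3072.9 = 33.3 °C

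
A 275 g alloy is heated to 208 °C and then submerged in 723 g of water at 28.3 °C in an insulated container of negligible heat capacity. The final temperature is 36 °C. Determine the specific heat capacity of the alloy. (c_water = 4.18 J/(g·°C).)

Heat lost by the alloy = heat gained by the water:
275·c·(208 − 36) = 723·4.18·(36 − 28.3)
47300 c = 23270  ⇒  c ≈ 0.492 J/(g·°C)

c ≈ 0.492 J/(g·°C)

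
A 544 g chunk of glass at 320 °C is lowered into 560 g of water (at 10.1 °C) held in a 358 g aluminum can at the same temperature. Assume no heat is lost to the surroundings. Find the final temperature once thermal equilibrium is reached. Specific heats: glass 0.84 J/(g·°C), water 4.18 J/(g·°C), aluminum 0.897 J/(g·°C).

Taking heat into each body as positive, Σ m c ΔT = 0:
544*0.84*(T − 320) + 560*4.18*(T − 10.1) + 358*0.897*(T − 10.1) = 0
(456.96 + 2340.8 + 321.13) T = 456.96*320 + 2340.8*10.1 + 321.13*10.1
T ≈ 55.50 °C

T_f ≈ 55.5 °C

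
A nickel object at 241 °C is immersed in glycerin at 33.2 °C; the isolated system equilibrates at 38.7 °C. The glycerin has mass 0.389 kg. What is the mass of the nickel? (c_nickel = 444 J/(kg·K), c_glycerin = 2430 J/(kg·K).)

m ≈ 0.0579 kg

Let T be the final temperature. ΣQ_i = 0:
m·444·(38.7 − 241) + 0.389·2430·(38.7 − 33.2) = 0
-89821 m = -5199
m = -5199/-89821 ≈ 0.05788 kg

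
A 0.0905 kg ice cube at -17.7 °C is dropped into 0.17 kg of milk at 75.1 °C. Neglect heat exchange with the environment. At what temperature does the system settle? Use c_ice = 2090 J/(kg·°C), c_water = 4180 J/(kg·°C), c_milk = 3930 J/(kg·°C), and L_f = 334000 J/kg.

T_f ≈ 15.9 °C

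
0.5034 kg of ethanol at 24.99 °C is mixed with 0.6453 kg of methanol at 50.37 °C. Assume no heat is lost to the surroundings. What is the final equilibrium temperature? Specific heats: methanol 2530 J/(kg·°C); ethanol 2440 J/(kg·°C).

T_f ≈ 39.5 °C

Setting the total heat transfer to zero:
0.6453·2530·(T − 50.37) + 0.5034·2440·(T − 24.99) = 0
2860.9 T = 112930
T = 112930 / 2860.9 = 39.5 °C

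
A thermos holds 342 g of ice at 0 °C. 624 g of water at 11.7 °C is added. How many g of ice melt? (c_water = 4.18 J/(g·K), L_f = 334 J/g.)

Heat available from the water dropping to 0 °C: 624×4.18×11.7 = 30517 J.
Fully melting the ice requires m_ice L_f = 342×334 = 114228 J.
That's not enough to melt it all — equilibrium is at 0 °C with ice remaining.
Mass melted = 30517/334 ≈ 91.37 g.

m_melted ≈ 91.4 g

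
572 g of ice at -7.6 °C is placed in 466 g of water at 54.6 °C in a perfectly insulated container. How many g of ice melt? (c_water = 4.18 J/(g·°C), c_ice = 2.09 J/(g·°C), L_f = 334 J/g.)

m_melted ≈ 291 g

Water can give up m c ΔT = 466·4.18·54.6 = 106354 J before reaching 0 °C.
Of that, 572·2.09·7.6 = 9085.6 J goes to bring the ice to 0 °C, leaving 97269 J.
Melting all 572 g of ice would need 572·334 = 191048 J.
97269 J < 191048 J, so only part of the ice melts and the system sits at 0 °C.
Mass melted = 97269/334 ≈ 291.2 g.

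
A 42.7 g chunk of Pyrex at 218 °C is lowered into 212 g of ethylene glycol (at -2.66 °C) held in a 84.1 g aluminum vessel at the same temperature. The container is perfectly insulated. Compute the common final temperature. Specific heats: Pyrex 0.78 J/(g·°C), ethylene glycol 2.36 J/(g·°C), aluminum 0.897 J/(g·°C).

Energy conservation, ΣQ = 0:
42.7*0.78*(T − 218) + 212*2.36*(T − (-2.66)) + 84.1*0.897*(T − (-2.66)) = 0
33.31(T − 218) + 500.32(T − (-2.66)) + 75.44(T − (-2.66)) = 0
609.06 T = 5729.2
T ≈ 9.41 °C

T_f ≈ 9.4 °C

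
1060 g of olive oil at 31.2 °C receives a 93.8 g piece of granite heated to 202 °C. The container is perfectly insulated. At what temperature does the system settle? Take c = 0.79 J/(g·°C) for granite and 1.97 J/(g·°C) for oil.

Set heat shed by the hot body equal to heat absorbed by the cold body:
93.8*0.79*(202 − T) = 1060*1.97*(T − 31.2)
74.1(202 − T) = 2088.2(T − 31.2)
2162.3 T = 80120  ⇒  T ≈ 37.05 °C

T_f ≈ 37.1 °C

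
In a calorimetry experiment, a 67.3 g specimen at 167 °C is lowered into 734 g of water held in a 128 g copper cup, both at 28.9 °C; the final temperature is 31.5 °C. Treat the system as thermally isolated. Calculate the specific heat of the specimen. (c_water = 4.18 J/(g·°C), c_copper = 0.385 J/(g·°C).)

c ≈ 0.889 J/(g·°C)

Energy conservation, ΣQ = 0:
67.3×c×(31.5 − 167) + 734×4.18×(31.5 − 28.9) + 128×0.385×(31.5 − 28.9) = 0
-9119.1 c = -8105.2
c = -8105.2/-9119.1 ≈ 0.8888 J/(g·°C)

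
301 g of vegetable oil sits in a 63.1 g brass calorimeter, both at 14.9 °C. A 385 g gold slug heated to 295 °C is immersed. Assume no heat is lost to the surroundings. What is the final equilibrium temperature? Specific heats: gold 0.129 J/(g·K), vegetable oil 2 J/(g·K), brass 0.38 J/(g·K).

T_f ≈ 35.5 °C

Heat gained plus heat lost sum to zero:
385×0.129×(T − 295) + 301×2×(T − 14.9) + 63.1×0.38×(T − 14.9) = 0
(49.66 + 602 + 23.98) T = 49.66×295 + 602×14.9 + 23.98×14.9
T = 23978 / 675.64 = 35.5 °C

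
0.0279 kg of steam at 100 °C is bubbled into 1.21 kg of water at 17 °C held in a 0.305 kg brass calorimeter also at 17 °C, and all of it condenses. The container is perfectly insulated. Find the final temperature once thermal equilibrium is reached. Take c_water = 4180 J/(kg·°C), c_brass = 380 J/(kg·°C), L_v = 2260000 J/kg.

Energy conservation, ΣQ = 0:
steam→water at 100 °C releases m L_v = 0.0279×2260000 = 63054
  condensate cools 100→T: 0.0279×4180×(T − 100) = 116.62(T − 100)
  original water: 5057.8(T − 17)
  cup: 115.9(T − 17)
5290.3 T = 63054 + 11662 + 87953 = 162669
T ≈ 30.75 °C (< 100 °C, so full condensation is consistent).

T_f ≈ 30.7 °C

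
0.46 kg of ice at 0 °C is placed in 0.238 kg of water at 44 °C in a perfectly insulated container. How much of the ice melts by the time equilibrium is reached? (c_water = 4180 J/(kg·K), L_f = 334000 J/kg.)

m_melted ≈ 0.131 kg

Cooling the water to 0 °C releases 0.238·4180·44 = 43773 J.
Fully melting the ice requires m_ice L_f = 0.46·334000 = 153640 J.
That's not enough to melt it all — equilibrium is at 0 °C with ice remaining.
m_melt = 43773 / L_f = 0.1311 kg.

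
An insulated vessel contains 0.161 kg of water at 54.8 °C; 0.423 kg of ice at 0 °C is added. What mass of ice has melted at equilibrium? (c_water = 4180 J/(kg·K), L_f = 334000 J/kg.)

m_melted ≈ 0.11 kg

Heat available from the water dropping to 0 °C: 0.161·4180·54.8 = 36879 J.
To melt every bit of ice: 0.423·334000 = 141282 J.
36879 J < 141282 J, so only part of the ice melts and the system sits at 0 °C.
Mass melted = 36879/334000 ≈ 0.1104 kg.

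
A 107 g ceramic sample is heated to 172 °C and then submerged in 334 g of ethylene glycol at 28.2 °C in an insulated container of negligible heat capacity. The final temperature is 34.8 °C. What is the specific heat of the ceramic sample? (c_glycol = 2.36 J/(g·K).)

c ≈ 0.354 J/(g·K)

m_s c (T_s − T_f) = m_glycol c_glycol (T_f − T_0):
107·c·(172 − 34.8) = 334·2.36·(34.8 − 28.2)
14680 c = 5202.4  ⇒  c ≈ 0.3544 J/(g·K)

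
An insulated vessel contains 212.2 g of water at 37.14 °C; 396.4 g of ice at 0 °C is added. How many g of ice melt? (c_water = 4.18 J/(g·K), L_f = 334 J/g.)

m_melted ≈ 98.6 g

Heat available from the water dropping to 0 °C: 212.2·4.18·37.14 = 32943 J.
Melting all 396.4 g of ice would need 396.4·334 = 132398 J.
Since 32943 < 132398 J, not all the ice melts; equilibrium is at 0 °C.
Mass melted = 32943/334 ≈ 98.63 g.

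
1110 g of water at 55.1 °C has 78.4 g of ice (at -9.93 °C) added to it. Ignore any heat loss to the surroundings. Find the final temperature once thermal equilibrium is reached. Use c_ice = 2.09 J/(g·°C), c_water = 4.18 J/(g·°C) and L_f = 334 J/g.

T_f ≈ 45.9 °C

Taking heat into each body as positive, Σ m c ΔT = 0:
ice -9.93→0 °C: 78.4×2.09×9.93 = 1627.1
  fusion: m_ice L_f = 78.4×334 = 26186
  meltwater 0→T: 78.4×4.18×T = 327.71 T
  water cools: 1110×4.18×(T − 55.1) = 4639.8(T − 55.1)
4967.5 T = 255653 − 27813 = 227840
T ≈ 45.87 °C. Since T > 0 °C, the all-ice-melts assumption holds.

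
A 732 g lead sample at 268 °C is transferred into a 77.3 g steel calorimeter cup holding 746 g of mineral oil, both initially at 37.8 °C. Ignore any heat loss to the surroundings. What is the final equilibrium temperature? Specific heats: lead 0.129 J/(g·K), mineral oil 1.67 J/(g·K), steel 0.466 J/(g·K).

Heat gained plus heat lost sum to zero:
732*0.129*(T − 268) + 746*1.67*(T − 37.8) + 77.3*0.466*(T − 37.8) = 0
94.43(T − 268) + 1245.8(T − 37.8) + 36.02(T − 37.8) = 0
1376.3 T = 73760
T ≈ 53.59 °C

T_f ≈ 53.6 °C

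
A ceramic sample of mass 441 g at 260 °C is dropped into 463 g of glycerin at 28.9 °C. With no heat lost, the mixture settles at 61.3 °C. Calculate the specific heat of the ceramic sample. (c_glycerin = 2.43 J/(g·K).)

Taking heat into each body as positive, Σ m c ΔT = 0:
441×c×(61.3 − 260) + 463×2.43×(61.3 − 28.9) = 0
-87627 c = -36453
c = -36453/-87627 ≈ 0.416 J/(g·K)

c ≈ 0.416 J/(g·K)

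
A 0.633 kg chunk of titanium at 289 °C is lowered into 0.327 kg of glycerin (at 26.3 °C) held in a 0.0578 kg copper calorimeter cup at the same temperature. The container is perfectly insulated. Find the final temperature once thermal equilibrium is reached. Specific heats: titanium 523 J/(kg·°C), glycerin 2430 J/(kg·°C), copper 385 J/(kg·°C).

T_f ≈ 102.1 °C

T_f is the heat-capacity-weighted average of the initial temperatures:
T_f = (331.06×289 + 794.61×26.3 + 22.25×26.3) / (331.06 + 794.61 + 22.25)
    = 117160 / 1147.9 ≈ 102.06 °C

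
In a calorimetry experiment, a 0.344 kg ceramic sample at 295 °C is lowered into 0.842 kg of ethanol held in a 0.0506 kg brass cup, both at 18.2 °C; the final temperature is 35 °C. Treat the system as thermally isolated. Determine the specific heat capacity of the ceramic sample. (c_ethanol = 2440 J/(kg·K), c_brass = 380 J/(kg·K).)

c ≈ 390 J/(kg·K)

Let T be the final temperature. ΣQ_i = 0:
0.344·c·(35 − 295) + 0.842·2440·(35 − 18.2) + 0.0506·380·(35 − 18.2) = 0
-89.44 c = -34838
c = -34838/-89.44 ≈ 389.5 J/(kg·K)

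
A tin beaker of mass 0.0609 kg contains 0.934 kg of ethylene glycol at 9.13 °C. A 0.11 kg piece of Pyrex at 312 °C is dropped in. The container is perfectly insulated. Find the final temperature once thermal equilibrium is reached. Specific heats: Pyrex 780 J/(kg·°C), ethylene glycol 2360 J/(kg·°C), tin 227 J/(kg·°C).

Taking heat into each body as positive, Σ m c ΔT = 0:
0.11×780×(T − 312) + 0.934×2360×(T − 9.13) + 0.0609×227×(T − 9.13) = 0
2303.9 T = 47021
T ≈ 20.41 °C

T_f ≈ 20.4 °C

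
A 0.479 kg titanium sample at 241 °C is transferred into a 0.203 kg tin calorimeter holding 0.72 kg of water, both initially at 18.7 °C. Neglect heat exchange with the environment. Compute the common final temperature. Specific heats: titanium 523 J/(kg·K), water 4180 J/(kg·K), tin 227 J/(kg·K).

T_f ≈ 35.5 °C

Energy conservation, ΣQ = 0:
0.479*523*(T − 241) + 0.72*4180*(T − 18.7) + 0.203*227*(T − 18.7) = 0
250.52(T − 241) + 3009.6(T − 18.7) + 46.08(T − 18.7) = 0
(250.52 + 3009.6 + 46.08) T = 250.52*241 + 3009.6*18.7 + 46.08*18.7
T = 117516 / 3306.2 = 35.5 °C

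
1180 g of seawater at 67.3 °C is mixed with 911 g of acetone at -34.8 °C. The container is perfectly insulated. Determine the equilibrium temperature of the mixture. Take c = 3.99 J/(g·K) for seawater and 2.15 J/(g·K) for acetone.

T_f ≈ 37.3 °C

T_f is the heat-capacity-weighted average of the initial temperatures:
T_f = (4708.2*67.3 + 1958.6*(-34.8)) / (4708.2 + 1958.6)
    = 248701 / 6666.8 ≈ 37.30 °C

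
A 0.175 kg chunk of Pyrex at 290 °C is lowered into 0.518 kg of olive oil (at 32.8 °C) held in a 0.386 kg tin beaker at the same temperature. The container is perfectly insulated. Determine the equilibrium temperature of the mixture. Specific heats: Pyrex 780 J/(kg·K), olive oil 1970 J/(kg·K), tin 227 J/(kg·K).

T_f ≈ 61.0 °C

Conservation of energy gives ΣQ = 0:
0.175×780×(T − 290) + 0.518×1970×(T − 32.8) + 0.386×227×(T − 32.8) = 0
136.5(T − 290) + 1020.5(T − 32.8) + 87.62(T − 32.8) = 0
(136.5 + 1020.5 + 87.62) T = 136.5×290 + 1020.5×32.8 + 87.62×32.8
T ≈ 61.01 °C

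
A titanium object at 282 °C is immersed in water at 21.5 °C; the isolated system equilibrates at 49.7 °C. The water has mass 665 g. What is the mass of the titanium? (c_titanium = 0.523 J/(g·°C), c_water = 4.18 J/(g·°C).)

m ≈ 645 g

Energy conservation, ΣQ = 0:
m·0.523·(49.7 − 282) + 665·4.18·(49.7 − 21.5) = 0
-121.49 m = -78388
m = -78388/-121.49 ≈ 645.2 g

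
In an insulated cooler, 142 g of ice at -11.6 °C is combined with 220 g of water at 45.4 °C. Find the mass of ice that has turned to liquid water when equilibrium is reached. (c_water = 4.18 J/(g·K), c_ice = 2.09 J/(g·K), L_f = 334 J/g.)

m_melted ≈ 115 g

Water can give up m c ΔT = 220×4.18×45.4 = 41750 J before reaching 0 °C.
Warming the ice to 0 °C takes 142×2.09×11.6 = 3442.6 J, leaving 38307 J for melting.
Fully melting the ice requires m_ice L_f = 142×334 = 47428 J.
That's not enough to melt it all — equilibrium is at 0 °C with ice remaining.
m_melted×334 = 38307  ⇒  m_melted ≈ 114.7 g.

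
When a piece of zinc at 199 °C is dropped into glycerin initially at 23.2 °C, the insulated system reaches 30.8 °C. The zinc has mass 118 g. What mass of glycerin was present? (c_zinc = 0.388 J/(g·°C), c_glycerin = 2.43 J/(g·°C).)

Conservation of energy gives ΣQ = 0:
118×0.388×(30.8 − 199) + m×2.43×(30.8 − 23.2) = 0
18.47 m = 7700.9
m = 7700.9/18.47 ≈ 417 g

m ≈ 417 g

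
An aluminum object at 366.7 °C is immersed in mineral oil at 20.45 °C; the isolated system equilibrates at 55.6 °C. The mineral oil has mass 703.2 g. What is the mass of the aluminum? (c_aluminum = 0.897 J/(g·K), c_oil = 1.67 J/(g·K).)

m ≈ 148 g

|Q_aluminum| = |Q_oil|:
m×0.897×(366.7 − 55.6) = 703.2×1.67×(55.6 − 20.45)
279.06 m = 41278  ⇒  m ≈ 147.9 g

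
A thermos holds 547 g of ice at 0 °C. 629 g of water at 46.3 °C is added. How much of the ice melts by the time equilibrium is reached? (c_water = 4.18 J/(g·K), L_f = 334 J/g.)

Heat available from the water dropping to 0 °C: 629·4.18·46.3 = 121733 J.
To melt every bit of ice: 547·334 = 182698 J.
That's not enough to melt it all — equilibrium is at 0 °C with ice remaining.
m_melted·334 = 121733  ⇒  m_melted ≈ 364.5 g.

m_melted ≈ 364 g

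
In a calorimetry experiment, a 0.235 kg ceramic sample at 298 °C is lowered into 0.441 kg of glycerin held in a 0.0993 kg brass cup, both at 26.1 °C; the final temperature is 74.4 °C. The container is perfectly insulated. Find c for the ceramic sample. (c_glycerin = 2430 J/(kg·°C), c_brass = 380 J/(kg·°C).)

c ≈ 1020 J/(kg·°C)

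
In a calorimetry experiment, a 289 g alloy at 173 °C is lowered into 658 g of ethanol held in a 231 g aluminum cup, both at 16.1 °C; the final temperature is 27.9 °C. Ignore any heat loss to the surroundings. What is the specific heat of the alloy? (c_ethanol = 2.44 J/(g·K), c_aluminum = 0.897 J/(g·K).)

c ≈ 0.51 J/(g·K)

Conservation of energy gives ΣQ = 0:
289·c·(27.9 − 173) + 658·2.44·(27.9 − 16.1) + 231·0.897·(27.9 − 16.1) = 0
-41934 c = -21390
c = -21390/-41934 ≈ 0.5101 J/(g·K)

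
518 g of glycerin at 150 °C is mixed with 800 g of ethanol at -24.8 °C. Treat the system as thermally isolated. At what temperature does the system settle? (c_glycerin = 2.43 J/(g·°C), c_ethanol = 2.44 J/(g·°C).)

Heat lost by the glycerin equals heat gained by the ethanol:
518·2.43·(150 − T) = 800·2.44·(T − (-24.8))
1258.7(150 − T) = 1952(T − (-24.8))
3210.7 T = 140401  ⇒  T ≈ 43.73 °C

T_f ≈ 43.7 °C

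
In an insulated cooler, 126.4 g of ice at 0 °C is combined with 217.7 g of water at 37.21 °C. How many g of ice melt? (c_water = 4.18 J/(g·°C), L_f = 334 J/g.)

m_melted ≈ 101 g

Heat available from the water dropping to 0 °C: 217.7×4.18×37.21 = 33861 J.
To melt every bit of ice: 126.4×334 = 42218 J.
33861 J < 42218 J, so only part of the ice melts and the system sits at 0 °C.
m_melt = 33861 / L_f = 101.4 g.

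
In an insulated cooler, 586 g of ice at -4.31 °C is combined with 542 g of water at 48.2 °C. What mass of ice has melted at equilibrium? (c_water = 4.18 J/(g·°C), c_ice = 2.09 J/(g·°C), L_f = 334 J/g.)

m_melted ≈ 311 g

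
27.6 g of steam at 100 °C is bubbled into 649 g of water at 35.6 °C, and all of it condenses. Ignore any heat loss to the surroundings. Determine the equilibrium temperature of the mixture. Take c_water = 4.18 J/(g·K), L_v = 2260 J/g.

T_f ≈ 60.3 °C

Sum of m c ΔT and latent-heat terms is zero:
latent heat released on condensation: 27.6×2260 = 62376; condensate cools 100→T: 27.6×4.18×(T − 100) = 115.37(T − 100); water warms: 649×4.18×(T − 35.6) = 2712.8(T − 35.6)
2828.2 T = 62376 + 11537 + 96576 = 170489
T ≈ 60.28 °C, under the boiling point, so the assumption holds.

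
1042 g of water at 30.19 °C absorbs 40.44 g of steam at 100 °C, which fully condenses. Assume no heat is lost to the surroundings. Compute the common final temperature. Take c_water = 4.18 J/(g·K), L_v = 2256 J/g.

Net heat exchanged in the isolated system is zero:
condense steam: −40.44·2256 = −91233; condensed water 100 °C→T: 169.04(T − 100); original water: 4355.6(T − 30.19)
4524.6 T = 91233 + 16904 + 131494 = 239631
T ≈ 52.96 °C (< 100 °C, so full condensation is consistent).

T_f ≈ 53.0 °C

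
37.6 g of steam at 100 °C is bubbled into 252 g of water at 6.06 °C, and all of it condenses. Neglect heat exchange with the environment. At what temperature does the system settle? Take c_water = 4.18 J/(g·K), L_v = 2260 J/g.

T_f ≈ 88.5 °C

Conservation of energy gives ΣQ = 0:
condense steam: −37.6·2260 = −84976
  condensed water 100 °C→T: 157.17(T − 100)
  original water: 1053.4(T − 6.06)
1210.5 T = 84976 + 15717 + 6383.4 = 107076
T ≈ 88.45 °C — below 100 °C, confirming all the steam condensed.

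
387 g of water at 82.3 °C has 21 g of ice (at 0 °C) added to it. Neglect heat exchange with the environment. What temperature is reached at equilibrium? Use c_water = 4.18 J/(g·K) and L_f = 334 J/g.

Taking heat into each body as positive, Σ m c ΔT = 0:
latent heat to melt: 21×334 = 7014
  warm the meltwater: 87.78 T
  water: 1617.7(T − 82.3)
1705.4 T = 133133 − 7014 = 126119
T ≈ 73.95 °C. Since T > 0 °C, the all-ice-melts assumption holds.

T_f ≈ 74.0 °C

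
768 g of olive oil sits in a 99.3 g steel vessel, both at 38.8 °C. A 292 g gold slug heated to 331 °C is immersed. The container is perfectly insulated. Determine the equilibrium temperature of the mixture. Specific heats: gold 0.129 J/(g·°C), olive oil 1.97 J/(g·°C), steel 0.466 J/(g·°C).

T_f ≈ 45.7 °C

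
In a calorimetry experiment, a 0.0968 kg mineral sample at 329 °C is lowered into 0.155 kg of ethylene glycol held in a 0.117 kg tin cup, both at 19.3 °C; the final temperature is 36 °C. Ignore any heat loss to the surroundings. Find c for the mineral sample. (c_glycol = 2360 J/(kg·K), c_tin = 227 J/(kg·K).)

c ≈ 231 J/(kg·K)

Let T be the final temperature. ΣQ_i = 0:
0.0968×c×(36 − 329) + 0.155×2360×(36 − 19.3) + 0.117×227×(36 − 19.3) = 0
-28.36 c = -6552.4
c = -6552.4/-28.36 ≈ 231 J/(kg·K)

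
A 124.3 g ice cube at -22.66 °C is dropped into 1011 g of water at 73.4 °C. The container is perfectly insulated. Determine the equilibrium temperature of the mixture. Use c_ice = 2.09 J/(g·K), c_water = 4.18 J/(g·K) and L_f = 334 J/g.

T_f ≈ 55.4 °C

Net heat exchanged in the isolated system is zero:
ice -22.66→0 °C: 124.3×2.09×22.66 = 5886.8
  melt ice: 124.3×334 = 41516
  warm the meltwater: 519.57 T
  water: 4226(T − 73.4)
4745.6 T = 310187 − 47403 = 262784
T ≈ 55.37 °C (positive, so assuming full melt was valid).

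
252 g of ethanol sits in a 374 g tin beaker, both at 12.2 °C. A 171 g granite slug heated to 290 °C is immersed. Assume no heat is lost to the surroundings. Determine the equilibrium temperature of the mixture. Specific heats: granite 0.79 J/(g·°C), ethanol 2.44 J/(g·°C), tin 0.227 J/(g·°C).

With ΣQ=0 the equilibrium temperature is the m·c-weighted mean:
T_f = (135.09×290 + 614.88×12.2 + 84.9×12.2) / (135.09 + 614.88 + 84.9)
    = 47713 / 834.87 ≈ 57.15 °C

T_f ≈ 57.2 °C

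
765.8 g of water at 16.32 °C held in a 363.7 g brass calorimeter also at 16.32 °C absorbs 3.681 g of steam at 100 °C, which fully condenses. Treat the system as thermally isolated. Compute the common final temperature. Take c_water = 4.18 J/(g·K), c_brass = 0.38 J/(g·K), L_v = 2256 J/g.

T_f ≈ 19.2 °C

Sum of m c ΔT and latent-heat terms is zero:
condense steam: −3.681·2256 = −8304.3
  condensate cools 100→T: 3.681·4.18·(T − 100) = 15.39(T − 100)
  original water: 3201(T − 16.32)
  cup: 138.21(T − 16.32)
3354.6 T = 8304.3 + 1538.7 + 54497 = 64340
T ≈ 19.18 °C — below 100 °C, confirming all the steam condensed.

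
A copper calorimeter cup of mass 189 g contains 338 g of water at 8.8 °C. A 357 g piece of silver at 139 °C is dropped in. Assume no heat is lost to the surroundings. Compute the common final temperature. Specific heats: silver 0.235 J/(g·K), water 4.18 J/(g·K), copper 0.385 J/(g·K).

T_f ≈ 15.8 °C

T_f is the heat-capacity-weighted average of the initial temperatures:
T_f = (83.89×139 + 1412.8×8.8 + 72.77×8.8) / (83.89 + 1412.8 + 72.77)
    = 24735 / 1569.5 ≈ 15.76 °C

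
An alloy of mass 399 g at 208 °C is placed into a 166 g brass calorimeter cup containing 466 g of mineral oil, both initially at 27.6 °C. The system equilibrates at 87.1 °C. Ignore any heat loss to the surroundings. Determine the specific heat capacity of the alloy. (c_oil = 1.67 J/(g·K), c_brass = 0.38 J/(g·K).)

Let T be the final temperature. ΣQ_i = 0:
399×c×(87.1 − 208) + 466×1.67×(87.1 − 27.6) + 166×0.38×(87.1 − 27.6) = 0
-48239 c = -50057
c = -50057/-48239 ≈ 1.038 J/(g·K)

c ≈ 1.04 J/(g·K)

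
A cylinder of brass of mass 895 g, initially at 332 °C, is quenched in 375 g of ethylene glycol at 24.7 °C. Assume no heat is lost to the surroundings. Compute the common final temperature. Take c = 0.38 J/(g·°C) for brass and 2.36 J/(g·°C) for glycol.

Set heat shed by the hot body equal to heat absorbed by the cold body:
895*0.38*(332 − T) = 375*2.36*(T − 24.7)
340.1(332 − T) = 885(T − 24.7)
1225.1 T = 134773  ⇒  T ≈ 110.01 °C

T_f ≈ 110.0 °C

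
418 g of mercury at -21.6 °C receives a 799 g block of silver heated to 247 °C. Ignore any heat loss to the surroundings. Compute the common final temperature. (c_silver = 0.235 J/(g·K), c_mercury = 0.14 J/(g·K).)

T_f ≈ 183.2 °C

T_f = Σ m_i c_i T_i / Σ m_i c_i:
T_f = (187.76*247 + 58.52*(-21.6)) / (187.76 + 58.52)
    = 45114 / 246.28 ≈ 183.18 °C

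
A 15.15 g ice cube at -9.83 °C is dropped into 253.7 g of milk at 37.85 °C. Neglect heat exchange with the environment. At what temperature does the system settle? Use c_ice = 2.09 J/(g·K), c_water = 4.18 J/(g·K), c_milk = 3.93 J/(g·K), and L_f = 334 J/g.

Setting the total heat transfer to zero:
warm ice to 0 °C: 15.15×2.09×(0 − (-9.83)) = 311.25
  melt ice: 15.15×334 = 5060.1
  meltwater 0→T: 15.15×4.18×T = 63.33 T
  milk: 997.04(T − 37.85)
1060.4 T = 37738 − 5371.4 = 32367
T ≈ 30.52 °C. Since T > 0 °C, the all-ice-melts assumption holds.

T_f ≈ 30.5 °C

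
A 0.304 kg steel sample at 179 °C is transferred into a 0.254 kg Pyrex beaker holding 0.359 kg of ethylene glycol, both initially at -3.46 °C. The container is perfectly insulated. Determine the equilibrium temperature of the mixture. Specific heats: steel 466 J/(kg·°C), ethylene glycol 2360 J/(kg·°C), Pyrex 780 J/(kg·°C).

T_f ≈ 18.3 °C

Energy conservation, ΣQ = 0:
0.304·466·(T − 179) + 0.359·2360·(T − (-3.46)) + 0.254·780·(T − (-3.46)) = 0
(141.66 + 847.24 + 198.12) T = 141.66·179 + 847.24·(-3.46) + 198.12·(-3.46)
T ≈ 18.32 °C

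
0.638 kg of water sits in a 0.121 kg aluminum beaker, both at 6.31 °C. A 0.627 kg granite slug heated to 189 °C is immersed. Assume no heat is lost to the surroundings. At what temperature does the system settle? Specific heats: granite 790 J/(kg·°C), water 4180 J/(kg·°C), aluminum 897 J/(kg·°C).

T_f ≈ 34.0 °C

With ΣQ=0 the equilibrium temperature is the m·c-weighted mean:
T_f = (495.33*189 + 2666.8*6.31 + 108.54*6.31) / (495.33 + 2666.8 + 108.54)
    = 111130 / 3270.7 ≈ 33.98 °C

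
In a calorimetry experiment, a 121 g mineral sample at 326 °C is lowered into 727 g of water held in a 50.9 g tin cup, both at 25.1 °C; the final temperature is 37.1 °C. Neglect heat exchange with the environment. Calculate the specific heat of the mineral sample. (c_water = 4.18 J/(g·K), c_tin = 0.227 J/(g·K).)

c ≈ 1.05 J/(g·K)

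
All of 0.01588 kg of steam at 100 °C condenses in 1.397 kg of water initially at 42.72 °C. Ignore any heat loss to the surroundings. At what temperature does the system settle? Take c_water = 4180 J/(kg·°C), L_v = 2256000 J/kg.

T_f ≈ 49.4 °C

Setting the total heat transfer to zero:
latent heat released on condensation: 0.01588×2256000 = 35825
  condensed water 100 °C→T: 66.38(T − 100)
  water warms: 1.397×4180×(T − 42.72) = 5839.5(T − 42.72)
5905.8 T = 35825 + 6637.8 + 249462 = 291925
T ≈ 49.43 °C, under the boiling point, so the assumption holds.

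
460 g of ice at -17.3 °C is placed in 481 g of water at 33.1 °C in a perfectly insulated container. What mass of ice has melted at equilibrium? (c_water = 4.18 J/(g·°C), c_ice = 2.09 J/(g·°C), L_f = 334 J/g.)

Heat available from the water dropping to 0 °C: 481×4.18×33.1 = 66550 J.
Of that, 460×2.09×17.3 = 16632 J goes to bring the ice to 0 °C, leaving 49918 J.
To melt every bit of ice: 460×334 = 153640 J.
49918 J < 153640 J, so only part of the ice melts and the system sits at 0 °C.
m_melt = 49918 / L_f = 149.5 g.

m_melted ≈ 149 g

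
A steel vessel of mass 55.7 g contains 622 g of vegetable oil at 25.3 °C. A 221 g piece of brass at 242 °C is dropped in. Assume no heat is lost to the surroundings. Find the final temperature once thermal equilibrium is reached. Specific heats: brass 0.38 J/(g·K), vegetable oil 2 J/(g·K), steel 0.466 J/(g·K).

With ΣQ=0 the equilibrium temperature is the m·c-weighted mean:
T_f = (83.98·242 + 1244·25.3 + 25.96·25.3) / (83.98 + 1244 + 25.96)
    = 52453 / 1353.9 ≈ 38.74 °C

T_f ≈ 38.7 °C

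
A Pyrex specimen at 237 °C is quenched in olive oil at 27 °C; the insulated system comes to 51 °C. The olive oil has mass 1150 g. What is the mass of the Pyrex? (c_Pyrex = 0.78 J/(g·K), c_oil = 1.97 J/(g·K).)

Heat gained plus heat lost sum to zero:
m×0.78×(51 − 237) + 1150×1.97×(51 − 27) = 0
-145.08 m = -54372
m = -54372/-145.08 ≈ 374.8 g

m ≈ 375 g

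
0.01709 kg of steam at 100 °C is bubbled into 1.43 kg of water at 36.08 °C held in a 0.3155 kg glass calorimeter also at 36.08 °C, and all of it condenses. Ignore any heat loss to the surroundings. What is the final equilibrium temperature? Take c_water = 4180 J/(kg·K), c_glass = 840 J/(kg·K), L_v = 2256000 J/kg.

T_f ≈ 42.9 °C

Taking heat into each body as positive, Σ m c ΔT = 0:
steam→water at 100 °C releases m L_v = 0.01709×2256000 = 38555
  condensate cools 100→T: 0.01709×4180×(T − 100) = 71.44(T − 100)
  water warms: 1.43×4180×(T − 36.08) = 5977.4(T − 36.08)
  cup: 265.02(T − 36.08)
6313.9 T = 38555 + 7143.6 + 225227 = 270925
T ≈ 42.91 °C — below 100 °C, confirming all the steam condensed.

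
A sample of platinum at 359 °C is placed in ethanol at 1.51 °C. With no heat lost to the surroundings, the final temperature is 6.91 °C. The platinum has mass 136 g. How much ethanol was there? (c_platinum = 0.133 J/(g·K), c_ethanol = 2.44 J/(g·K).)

|Q_platinum| = |Q_ethanol|:
136×0.133×(359 − 6.91) = m×2.44×(6.91 − 1.51)
13.18 m = 6368.6  ⇒  m ≈ 483.3 g

m ≈ 483 g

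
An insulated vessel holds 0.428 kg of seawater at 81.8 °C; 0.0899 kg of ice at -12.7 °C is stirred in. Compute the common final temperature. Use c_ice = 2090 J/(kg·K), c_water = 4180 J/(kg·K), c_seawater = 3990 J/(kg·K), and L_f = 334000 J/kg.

Taking heat into each body as positive, Σ m c ΔT = 0:
warm ice to 0 °C: 0.0899×2090×(0 − (-12.7)) = 2386.2
  melt ice: 0.0899×334000 = 30027
  warm the meltwater: 375.78 T
  seawater: 1707.7(T − 81.8)
2083.5 T = 139691 − 32413 = 107279
T ≈ 51.49 °C — above 0 °C, consistent with complete melting.

T_f ≈ 51.5 °C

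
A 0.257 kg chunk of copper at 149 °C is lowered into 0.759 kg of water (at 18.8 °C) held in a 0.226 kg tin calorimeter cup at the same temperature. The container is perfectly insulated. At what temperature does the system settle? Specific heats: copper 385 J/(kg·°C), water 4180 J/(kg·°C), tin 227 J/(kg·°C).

T_f ≈ 22.7 °C

Setting the total heat transfer to zero:
0.257*385*(T − 149) + 0.759*4180*(T − 18.8) + 0.226*227*(T − 18.8) = 0
98.95(T − 149) + 3172.6(T − 18.8) + 51.3(T − 18.8) = 0
(98.95 + 3172.6 + 51.3) T = 98.95*149 + 3172.6*18.8 + 51.3*18.8
T = 75353/3322.9 ≈ 22.68 °C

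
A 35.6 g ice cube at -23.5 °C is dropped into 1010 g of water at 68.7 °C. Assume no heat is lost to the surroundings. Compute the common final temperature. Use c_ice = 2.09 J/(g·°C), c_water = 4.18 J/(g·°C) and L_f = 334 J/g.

T_f ≈ 63.2 °C

Sum of m c ΔT and latent-heat terms is zero:
ice -23.5→0 °C: 35.6·2.09·23.5 = 1748.5
  fusion: m_ice L_f = 35.6·334 = 11890
  warm the meltwater: 148.81 T
  water: 4221.8(T − 68.7)
4370.6 T = 290038 − 13639 = 276399
T ≈ 63.24 °C (positive, so assuming full melt was valid).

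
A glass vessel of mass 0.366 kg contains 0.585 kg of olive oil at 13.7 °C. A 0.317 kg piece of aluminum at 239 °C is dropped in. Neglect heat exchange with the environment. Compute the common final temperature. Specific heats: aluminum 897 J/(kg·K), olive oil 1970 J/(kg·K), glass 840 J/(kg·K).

Let T be the final temperature. ΣQ_i = 0:
0.317*897*(T − 239) + 0.585*1970*(T − 13.7) + 0.366*840*(T − 13.7) = 0
284.35(T − 239) + 1152.4(T − 13.7) + 307.44(T − 13.7) = 0
1744.2 T = 87960
T = 87960 / 1744.2 = 50.4 °C

T_f ≈ 50.4 °C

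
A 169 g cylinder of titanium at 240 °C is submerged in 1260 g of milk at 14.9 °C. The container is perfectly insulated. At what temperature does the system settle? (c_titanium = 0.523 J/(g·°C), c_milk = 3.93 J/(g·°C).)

Set heat shed by the hot body equal to heat absorbed by the cold body:
169×0.523×(240 − T) = 1260×3.93×(T − 14.9)
88.39(240 − T) = 4951.8(T − 14.9)
5040.2 T = 94995  ⇒  T ≈ 18.85 °C

T_f ≈ 18.8 °C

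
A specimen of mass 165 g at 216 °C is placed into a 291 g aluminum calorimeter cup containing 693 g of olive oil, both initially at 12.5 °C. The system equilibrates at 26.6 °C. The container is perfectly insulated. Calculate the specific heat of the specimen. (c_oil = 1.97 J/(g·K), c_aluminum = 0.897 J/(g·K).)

c ≈ 0.734 J/(g·K)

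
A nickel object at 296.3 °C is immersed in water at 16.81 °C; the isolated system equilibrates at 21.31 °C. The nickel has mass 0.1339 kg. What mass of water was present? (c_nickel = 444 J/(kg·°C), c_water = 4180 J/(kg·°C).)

m ≈ 0.869 kg

|Q_nickel| = |Q_water|:
0.1339×444×(296.3 − 21.31) = m×4180×(21.31 − 16.81)
18810 m = 16349  ⇒  m ≈ 0.8691 kg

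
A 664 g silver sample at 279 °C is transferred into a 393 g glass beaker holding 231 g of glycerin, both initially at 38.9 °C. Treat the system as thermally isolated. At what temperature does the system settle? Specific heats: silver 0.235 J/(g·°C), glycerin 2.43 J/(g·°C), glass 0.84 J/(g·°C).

T_f ≈ 74.7 °C

Heat gained plus heat lost sum to zero:
664·0.235·(T − 279) + 231·2.43·(T − 38.9) + 393·0.84·(T − 38.9) = 0
156.04(T − 279) + 561.33(T − 38.9) + 330.12(T − 38.9) = 0
1047.5 T = 78213
T = 78213 / 1047.5 = 74.7 °C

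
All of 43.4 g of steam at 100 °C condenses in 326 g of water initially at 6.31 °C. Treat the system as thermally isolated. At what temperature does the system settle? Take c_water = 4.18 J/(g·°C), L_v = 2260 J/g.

T_f ≈ 80.8 °C

Heat gained plus heat lost sum to zero:
latent heat released on condensation: 43.4×2260 = 98084; condensate cools 100→T: 43.4×4.18×(T − 100) = 181.41(T − 100); original water: 1362.7(T − 6.31)
1544.1 T = 98084 + 18141 + 8598.5 = 124824
T ≈ 80.84 °C — below 100 °C, confirming all the steam condensed.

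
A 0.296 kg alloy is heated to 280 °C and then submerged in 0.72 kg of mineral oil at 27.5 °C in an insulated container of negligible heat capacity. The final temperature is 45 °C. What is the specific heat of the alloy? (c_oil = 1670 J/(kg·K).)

Heat lost by the alloy = heat gained by the oil:
0.296×c×(280 − 45) = 0.72×1670×(45 − 27.5)
69.56 c = 21042  ⇒  c ≈ 302.5 J/(kg·K)

c ≈ 303 J/(kg·K)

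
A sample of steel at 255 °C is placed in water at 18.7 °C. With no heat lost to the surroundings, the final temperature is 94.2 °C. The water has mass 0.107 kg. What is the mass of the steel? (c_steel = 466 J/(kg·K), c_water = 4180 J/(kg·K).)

|Q_steel| = |Q_water|:
m·466·(255 − 94.2) = 0.107·4180·(94.2 − 18.7)
74933 m = 33768  ⇒  m ≈ 0.4506 kg

m ≈ 0.451 kg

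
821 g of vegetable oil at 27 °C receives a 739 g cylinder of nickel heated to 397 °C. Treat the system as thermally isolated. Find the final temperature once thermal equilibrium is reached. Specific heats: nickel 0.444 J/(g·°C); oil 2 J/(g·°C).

T_f ≈ 88.6 °C

|Q_nickel| = |Q_oil|:
739·0.444·(397 − T) = 821·2·(T − 27)
328.12(397 − T) = 1642(T − 27)
1970.1 T = 174596  ⇒  T ≈ 88.62 °C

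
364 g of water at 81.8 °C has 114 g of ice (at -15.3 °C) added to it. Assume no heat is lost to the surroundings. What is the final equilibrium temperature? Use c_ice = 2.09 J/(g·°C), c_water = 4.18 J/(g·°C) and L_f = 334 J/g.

T_f ≈ 41.4 °C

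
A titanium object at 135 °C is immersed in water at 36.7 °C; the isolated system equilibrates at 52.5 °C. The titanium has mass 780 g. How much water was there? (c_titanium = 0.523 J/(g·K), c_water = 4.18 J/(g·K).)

m ≈ 510 g

Heat lost by the titanium = heat gained by the water:
780×0.523×(135 − 52.5) = m×4.18×(52.5 − 36.7)
66.04 m = 33655  ⇒  m ≈ 509.6 g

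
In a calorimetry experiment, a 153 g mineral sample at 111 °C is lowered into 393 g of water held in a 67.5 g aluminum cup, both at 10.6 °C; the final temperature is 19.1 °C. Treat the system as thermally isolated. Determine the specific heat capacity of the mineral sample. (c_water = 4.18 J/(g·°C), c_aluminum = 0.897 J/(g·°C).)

Taking heat into each body as positive, Σ m c ΔT = 0:
153×c×(19.1 − 111) + 393×4.18×(19.1 − 10.6) + 67.5×0.897×(19.1 − 10.6) = 0
-14061 c = -14478
c = -14478/-14061 ≈ 1.03 J/(g·°C)

c ≈ 1.03 J/(g·°C)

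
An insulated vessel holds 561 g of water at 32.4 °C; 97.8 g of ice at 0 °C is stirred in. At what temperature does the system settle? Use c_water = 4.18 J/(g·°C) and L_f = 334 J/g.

Setting the total heat transfer to zero:
melt ice: 97.8×334 = 32665; meltwater 0→T: 97.8×4.18×T = 408.8 T; water: 2345(T − 32.4)
2753.8 T = 75977 − 32665 = 43312
T ≈ 15.73 °C (positive, so assuming full melt was valid).

T_f ≈ 15.7 °C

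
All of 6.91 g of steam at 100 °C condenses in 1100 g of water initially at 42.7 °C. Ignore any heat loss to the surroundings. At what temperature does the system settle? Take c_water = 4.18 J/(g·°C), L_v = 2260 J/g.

Net heat exchanged in the isolated system is zero:
latent heat released on condensation: 6.91·2260 = 15617; condensate cools 100→T: 6.91·4.18·(T − 100) = 28.88(T − 100); original water: 4598(T − 42.7)
4626.9 T = 15617 + 2888.4 + 196335 = 214840
T ≈ 46.43 °C, under the boiling point, so the assumption holds.

T_f ≈ 46.4 °C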